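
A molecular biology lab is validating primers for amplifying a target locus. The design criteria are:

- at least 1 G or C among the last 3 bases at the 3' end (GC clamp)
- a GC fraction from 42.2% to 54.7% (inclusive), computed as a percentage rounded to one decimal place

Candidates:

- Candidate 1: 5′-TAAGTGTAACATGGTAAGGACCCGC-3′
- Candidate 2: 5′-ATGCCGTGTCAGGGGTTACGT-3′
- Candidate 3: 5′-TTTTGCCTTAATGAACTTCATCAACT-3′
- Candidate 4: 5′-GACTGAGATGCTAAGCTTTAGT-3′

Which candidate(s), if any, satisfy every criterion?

Candidate 1 (25 nt, A=8 T=5 G=7 C=5): 3' end CGC has 3 G/C ✓; GC 12/25 = 48.0% ✓ — passes.
Candidate 2 (21 nt, A=3 T=6 G=8 C=4): 3' end CGT has 2 G/C ✓; GC 12/21 = 57.1%, outside 42.2–54.7% ✗ — fails.
Candidate 3 (26 nt, A=7 T=11 G=2 C=6): 3' end ACT has 1 G/C ✓; GC 8/26 = 30.8%, outside 42.2–54.7% ✗ — fails.
Candidate 4 (22 nt, A=6 T=7 G=6 C=3): 3' end AGT has 1 G/C ✓; GC 9/22 = 40.9%, outside 42.2–54.7% ✗ — fails.

Candidate 1 only.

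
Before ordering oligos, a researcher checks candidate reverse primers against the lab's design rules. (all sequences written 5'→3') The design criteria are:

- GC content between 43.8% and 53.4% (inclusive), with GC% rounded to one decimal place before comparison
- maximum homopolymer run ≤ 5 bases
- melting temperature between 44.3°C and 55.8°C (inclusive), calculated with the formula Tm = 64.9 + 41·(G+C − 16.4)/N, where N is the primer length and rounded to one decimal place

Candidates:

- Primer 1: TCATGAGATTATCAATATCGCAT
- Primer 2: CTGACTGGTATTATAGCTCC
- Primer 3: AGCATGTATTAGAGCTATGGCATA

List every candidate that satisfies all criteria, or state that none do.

Primer 1 (23 nt, A=8 T=8 G=3 C=4): GC 7/23 = 30.4%, outside 43.8–53.4% ✗; longest run = 2 ✓; Tm = 64.9 + 41·(7 − 16.4)/23 = 48.1°C ✓ — fails.
Primer 2 (20 nt, A=4 T=7 G=4 C=5): GC 9/20 = 45.0% ✓; longest run = 2 ✓; Tm = 64.9 + 41·(9 − 16.4)/20 = 49.7°C ✓ — passes.
Primer 3 (24 nt, A=8 T=7 G=6 C=3): GC 9/24 = 37.5%, outside 43.8–53.4% ✗; longest run = 2 ✓; Tm = 64.9 + 41·(9 − 16.4)/24 = 52.3°C ✓ — fails.

Primer 2 only.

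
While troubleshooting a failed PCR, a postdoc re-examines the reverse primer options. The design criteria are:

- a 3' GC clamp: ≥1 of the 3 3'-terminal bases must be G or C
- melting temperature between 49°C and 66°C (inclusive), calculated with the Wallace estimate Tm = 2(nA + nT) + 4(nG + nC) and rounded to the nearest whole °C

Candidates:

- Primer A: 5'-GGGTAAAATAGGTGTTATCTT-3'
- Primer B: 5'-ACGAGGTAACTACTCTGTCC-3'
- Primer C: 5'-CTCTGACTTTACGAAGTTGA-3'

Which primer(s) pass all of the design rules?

Primer A (21 nt, A=6 T=8 G=6 C=1): 3' end CTT has 1 G/C ✓; Tm = 2·14 + 4·7 = 56°C ✓ — passes.
Primer B (20 nt, A=5 T=5 G=4 C=6): 3' end TCC has 2 G/C ✓; Tm = 2·10 + 4·10 = 60°C ✓ — passes.
Primer C (20 nt, A=5 T=7 G=4 C=4): 3' end TGA has 1 G/C ✓; Tm = 2·12 + 4·8 = 56°C ✓ — passes.

Primer A, Primer B and Primer C.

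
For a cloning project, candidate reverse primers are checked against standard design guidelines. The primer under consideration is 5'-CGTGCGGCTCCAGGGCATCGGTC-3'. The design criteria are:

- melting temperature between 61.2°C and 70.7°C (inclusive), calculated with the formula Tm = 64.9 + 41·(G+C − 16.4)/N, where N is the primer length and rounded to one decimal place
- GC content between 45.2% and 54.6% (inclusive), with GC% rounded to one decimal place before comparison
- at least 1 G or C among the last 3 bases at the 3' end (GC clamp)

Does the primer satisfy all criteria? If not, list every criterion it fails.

Base counts: A=2, T=4, G=9, C=8 (length 23).
Tm: Tm = 64.9 + 41·(17 − 16.4)/23 = 66.0°C ✓
GC content: GC 17/23 = 73.9%, outside 45.2–54.6% ✗
GC clamp: 3' end GTC has 2 G/C ✓

Fails: GC content.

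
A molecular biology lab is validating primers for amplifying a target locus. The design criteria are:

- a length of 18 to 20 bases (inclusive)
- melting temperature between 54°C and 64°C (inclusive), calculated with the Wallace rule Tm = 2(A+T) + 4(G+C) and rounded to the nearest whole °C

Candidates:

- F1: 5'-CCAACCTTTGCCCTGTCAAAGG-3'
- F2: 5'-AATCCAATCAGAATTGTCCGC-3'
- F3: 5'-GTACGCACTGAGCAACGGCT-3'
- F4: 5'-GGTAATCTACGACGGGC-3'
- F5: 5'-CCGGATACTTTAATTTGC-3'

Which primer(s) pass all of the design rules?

F3 only.

F1 (22 nt, A=5 T=5 G=4 C=8): length 22, outside 18–20 ✗; Tm = 2·10 + 4·12 = 68°C, outside 54–64°C ✗ — fails.
F2 (21 nt, A=7 T=5 G=3 C=6): length 21, outside 18–20 ✗; Tm = 2·12 + 4·9 = 60°C ✓ — fails.
F3 (20 nt, A=5 T=3 G=6 C=6): length 20 ✓; Tm = 2·8 + 4·12 = 64°C ✓ — passes.
F4 (17 nt, A=4 T=3 G=6 C=4): length 17, outside 18–20 ✗; Tm = 2·7 + 4·10 = 54°C ✓ — fails.
F5 (18 nt, A=4 T=7 G=3 C=4): length 18 ✓; Tm = 2·11 + 4·7 = 50°C, outside 54–64°C ✗ — fails.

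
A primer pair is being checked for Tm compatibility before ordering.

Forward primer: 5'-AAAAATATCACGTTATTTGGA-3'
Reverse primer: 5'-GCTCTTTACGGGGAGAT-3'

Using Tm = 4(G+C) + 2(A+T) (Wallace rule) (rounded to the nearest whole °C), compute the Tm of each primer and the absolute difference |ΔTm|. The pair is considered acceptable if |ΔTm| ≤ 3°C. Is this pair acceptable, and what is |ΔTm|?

|ΔTm| = 0°C; the pair is acceptable.

Forward: A=9 T=7 G=3 C=2 → Tm = 2·16 + 4·5 = 52°C.
Reverse: A=3 T=5 G=6 C=3 → Tm = 2·8 + 4·9 = 52°C.
|ΔTm| = |52 − 52| = 0°C, ≤ 3°C.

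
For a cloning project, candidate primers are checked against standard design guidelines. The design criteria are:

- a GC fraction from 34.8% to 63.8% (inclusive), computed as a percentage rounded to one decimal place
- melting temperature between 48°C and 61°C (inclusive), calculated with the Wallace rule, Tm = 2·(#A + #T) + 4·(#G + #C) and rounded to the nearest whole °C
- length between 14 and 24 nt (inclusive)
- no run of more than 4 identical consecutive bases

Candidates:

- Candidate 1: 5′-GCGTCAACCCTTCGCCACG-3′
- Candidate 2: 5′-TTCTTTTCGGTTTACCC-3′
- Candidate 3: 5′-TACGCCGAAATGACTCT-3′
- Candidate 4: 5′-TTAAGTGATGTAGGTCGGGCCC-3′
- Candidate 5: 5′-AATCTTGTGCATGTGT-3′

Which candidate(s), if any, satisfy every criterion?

Candidate 1 (19 nt, A=3 T=3 G=4 C=9): GC 13/19 = 68.4%, outside 34.8–63.8% ✗; Tm = 2·6 + 4·13 = 64°C, outside 48–61°C ✗; length 19 ✓; longest run = 3 ✓ — fails.
Candidate 2 (17 nt, A=1 T=9 G=2 C=5): GC 7/17 = 41.2% ✓; Tm = 2·10 + 4·7 = 48°C ✓; length 17 ✓; longest run = 4 ✓ — passes.
Candidate 3 (17 nt, A=5 T=4 G=3 C=5): GC 8/17 = 47.1% ✓; Tm = 2·9 + 4·8 = 50°C ✓; length 17 ✓; longest run = 3 ✓ — passes.
Candidate 4 (22 nt, A=4 T=6 G=8 C=4): GC 12/22 = 54.5% ✓; Tm = 2·10 + 4·12 = 68°C, outside 48–61°C ✗; length 22 ✓; longest run = 3 ✓ — fails.
Candidate 5 (16 nt, A=3 T=7 G=4 C=2): GC 6/16 = 37.5% ✓; Tm = 2·10 + 4·6 = 44°C, outside 48–61°C ✗; length 16 ✓; longest run = 2 ✓ — fails.

Candidate 2 and Candidate 3.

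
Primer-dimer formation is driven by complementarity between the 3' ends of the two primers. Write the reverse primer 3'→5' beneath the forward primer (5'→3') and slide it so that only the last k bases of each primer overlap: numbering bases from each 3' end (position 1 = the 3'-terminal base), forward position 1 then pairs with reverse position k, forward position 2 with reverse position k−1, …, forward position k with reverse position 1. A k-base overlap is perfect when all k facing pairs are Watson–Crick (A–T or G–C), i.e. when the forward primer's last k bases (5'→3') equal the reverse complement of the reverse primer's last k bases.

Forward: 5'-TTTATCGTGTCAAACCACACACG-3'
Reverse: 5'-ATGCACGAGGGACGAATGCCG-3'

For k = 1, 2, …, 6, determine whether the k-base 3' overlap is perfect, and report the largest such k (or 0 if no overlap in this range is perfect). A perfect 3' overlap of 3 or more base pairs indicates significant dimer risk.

Last 6 bases (5'→3') — forward …CACACG, reverse …ATGCCG.
Reverse complement of the reverse primer's last 6 bases: CGGCAT; its first k bases are the reverse complement of the reverse primer's last k bases, so a perfect k-base overlap needs the forward primer's last k bases to equal them.
Comparing (forward last k vs required): k=1: G vs C ✗; k=2: CG vs CG ✓; k=3: ACG vs CGG ✗; k=4: CACG vs CGGC ✗; k=5: ACACG vs CGGCA ✗; k=6: CACACG vs CGGCAT ✗.
Only k = 2 is perfect, so the longest perfect 3' overlap is 2.

Longest perfect overlap: 2 complementary base pairs; below the dimer-risk threshold (threshold 3).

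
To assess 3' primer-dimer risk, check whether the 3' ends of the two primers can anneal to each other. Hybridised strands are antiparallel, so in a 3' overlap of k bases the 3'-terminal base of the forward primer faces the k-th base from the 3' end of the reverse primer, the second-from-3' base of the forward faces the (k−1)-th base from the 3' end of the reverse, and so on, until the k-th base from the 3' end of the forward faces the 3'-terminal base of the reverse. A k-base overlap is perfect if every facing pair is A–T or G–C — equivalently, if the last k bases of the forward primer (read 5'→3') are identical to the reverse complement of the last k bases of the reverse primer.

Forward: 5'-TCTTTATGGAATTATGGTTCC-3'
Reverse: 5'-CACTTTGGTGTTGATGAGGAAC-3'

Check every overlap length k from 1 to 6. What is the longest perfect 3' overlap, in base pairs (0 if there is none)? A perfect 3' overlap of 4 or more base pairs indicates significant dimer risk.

Longest perfect overlap: 5 complementary base pairs; significant dimer risk (threshold 4).

Last 6 bases (5'→3') — forward …GGTTCC, reverse …AGGAAC.
Reverse complement of the reverse primer's last 6 bases: GTTCCT; its first k bases are the reverse complement of the reverse primer's last k bases, so a perfect k-base overlap needs the forward primer's last k bases to equal them.
Comparing (forward last k vs required): k=1: C vs G ✗; k=2: CC vs GT ✗; k=3: TCC vs GTT ✗; k=4: TTCC vs GTTC ✗; k=5: GTTCC vs GTTCC ✓; k=6: GGTTCC vs GTTCCT ✗.
Only k = 5 is perfect, so the longest perfect 3' overlap is 5.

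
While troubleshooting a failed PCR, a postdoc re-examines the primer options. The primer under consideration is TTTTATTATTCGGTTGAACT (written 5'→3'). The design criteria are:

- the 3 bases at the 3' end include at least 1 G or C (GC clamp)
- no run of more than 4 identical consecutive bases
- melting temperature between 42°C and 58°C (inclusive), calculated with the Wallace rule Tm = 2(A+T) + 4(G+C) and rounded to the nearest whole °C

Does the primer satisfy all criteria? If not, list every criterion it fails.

Base counts: A=4, T=11, G=3, C=2 (length 20).
GC clamp: 3' end ACT has 1 G/C ✓
homopolymer run: longest run = 4 ✓
Tm: Tm = 2·15 + 4·5 = 50°C ✓

Meets all criteria.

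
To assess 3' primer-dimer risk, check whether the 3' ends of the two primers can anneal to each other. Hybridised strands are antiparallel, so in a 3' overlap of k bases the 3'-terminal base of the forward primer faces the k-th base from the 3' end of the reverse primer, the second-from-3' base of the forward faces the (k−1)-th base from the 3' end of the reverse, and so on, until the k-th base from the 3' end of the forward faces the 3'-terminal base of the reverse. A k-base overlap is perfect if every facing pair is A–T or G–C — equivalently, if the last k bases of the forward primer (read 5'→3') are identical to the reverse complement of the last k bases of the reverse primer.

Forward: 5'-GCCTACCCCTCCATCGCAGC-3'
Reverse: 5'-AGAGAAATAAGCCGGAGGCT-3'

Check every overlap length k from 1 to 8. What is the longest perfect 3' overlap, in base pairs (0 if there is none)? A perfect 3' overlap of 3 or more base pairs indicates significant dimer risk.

Longest perfect overlap: 3 complementary base pairs; significant dimer risk (threshold 3).

Last 8 bases (5'→3') — forward …ATCGCAGC, reverse …CGGAGGCT.
Reverse complement of the reverse primer's last 8 bases: AGCCTCCG; its first k bases are the reverse complement of the reverse primer's last k bases, so a perfect k-base overlap needs the forward primer's last k bases to equal them.
Comparing (forward last k vs required): k=1: C vs A ✗; k=2: GC vs AG ✗; k=3: AGC vs AGC ✓; k=4: CAGC vs AGCC ✗; k=5: GCAGC vs AGCCT ✗; k=6: CGCAGC vs AGCCTC ✗; k=7: TCGCAGC vs AGCCTCC ✗; k=8: ATCGCAGC vs AGCCTCCG ✗.
Only k = 3 is perfect, so the longest perfect 3' overlap is 3.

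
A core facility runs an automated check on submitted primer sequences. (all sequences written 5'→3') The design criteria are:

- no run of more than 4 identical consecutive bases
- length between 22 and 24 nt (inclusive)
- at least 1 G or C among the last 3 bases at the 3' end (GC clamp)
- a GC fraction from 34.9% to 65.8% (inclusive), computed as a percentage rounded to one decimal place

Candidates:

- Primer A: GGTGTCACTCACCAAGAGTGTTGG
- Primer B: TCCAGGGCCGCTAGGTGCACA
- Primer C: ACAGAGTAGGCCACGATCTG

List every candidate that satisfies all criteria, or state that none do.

Primer A only.

Primer A (24 nt, A=5 T=6 G=8 C=5): longest run = 2 ✓; length 24 ✓; 3' end TGG has 2 G/C ✓; GC 13/24 = 54.2% ✓ — passes.
Primer B (21 nt, A=4 T=3 G=7 C=7): longest run = 3 ✓; length 21, outside 22–24 ✗; 3' end ACA has 1 G/C ✓; GC 14/21 = 66.7%, outside 34.9–65.8% ✗ — fails.
Primer C (20 nt, A=6 T=3 G=6 C=5): longest run = 2 ✓; length 20, outside 22–24 ✗; 3' end CTG has 2 G/C ✓; GC 11/20 = 55.0% ✓ — fails.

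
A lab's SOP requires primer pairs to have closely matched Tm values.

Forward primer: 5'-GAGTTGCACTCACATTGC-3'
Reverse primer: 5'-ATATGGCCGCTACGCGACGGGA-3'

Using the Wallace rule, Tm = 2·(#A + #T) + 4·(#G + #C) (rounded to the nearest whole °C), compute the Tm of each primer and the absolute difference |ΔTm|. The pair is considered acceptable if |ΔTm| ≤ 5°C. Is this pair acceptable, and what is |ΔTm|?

|ΔTm| = 18°C; the pair is not acceptable.

Forward: A=4 T=5 G=4 C=5 → Tm = 2·9 + 4·9 = 54°C.
Reverse: A=5 T=3 G=8 C=6 → Tm = 2·8 + 4·14 = 72°C.
|ΔTm| = |54 − 72| = 18°C, > 5°C.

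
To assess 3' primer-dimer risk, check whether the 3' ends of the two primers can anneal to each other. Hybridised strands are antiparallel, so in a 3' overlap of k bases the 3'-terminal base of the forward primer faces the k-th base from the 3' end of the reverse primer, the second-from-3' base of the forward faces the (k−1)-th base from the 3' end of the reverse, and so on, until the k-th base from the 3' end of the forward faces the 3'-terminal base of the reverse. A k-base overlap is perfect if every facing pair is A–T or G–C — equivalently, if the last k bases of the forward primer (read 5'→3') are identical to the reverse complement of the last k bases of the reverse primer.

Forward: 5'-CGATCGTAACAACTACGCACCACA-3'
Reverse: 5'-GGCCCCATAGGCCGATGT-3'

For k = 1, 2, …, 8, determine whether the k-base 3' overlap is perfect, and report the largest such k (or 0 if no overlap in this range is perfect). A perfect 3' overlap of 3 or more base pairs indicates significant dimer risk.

Last 8 bases (5'→3') — forward …GCACCACA, reverse …GCCGATGT.
Reverse complement of the reverse primer's last 8 bases: ACATCGGC; its first k bases are the reverse complement of the reverse primer's last k bases, so a perfect k-base overlap needs the forward primer's last k bases to equal them.
Comparing (forward last k vs required): k=1: A vs A ✓; k=2: CA vs AC ✗; k=3: ACA vs ACA ✓; k=4: CACA vs ACAT ✗; k=5: CCACA vs ACATC ✗; k=6: ACCACA vs ACATCG ✗; k=7: CACCACA vs ACATCGG ✗; k=8: GCACCACA vs ACATCGGC ✗.
Perfect overlaps at k = 1, 3; the largest is 3.

Longest perfect overlap: 3 complementary base pairs; significant dimer risk (threshold 3).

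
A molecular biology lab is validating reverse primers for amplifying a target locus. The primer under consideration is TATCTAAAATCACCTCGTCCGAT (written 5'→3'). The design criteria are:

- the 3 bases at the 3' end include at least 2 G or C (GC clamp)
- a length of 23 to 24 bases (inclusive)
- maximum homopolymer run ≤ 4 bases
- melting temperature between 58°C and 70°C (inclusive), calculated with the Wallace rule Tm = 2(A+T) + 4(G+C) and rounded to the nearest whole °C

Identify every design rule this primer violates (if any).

Base counts: A=7, T=7, G=2, C=7 (length 23).
GC clamp: 3' end GAT has 1 G/C, need ≥2 ✗
length: length 23 ✓
homopolymer run: longest run = 4 ✓
Tm: Tm = 2·14 + 4·9 = 64°C ✓

Fails: GC clamp.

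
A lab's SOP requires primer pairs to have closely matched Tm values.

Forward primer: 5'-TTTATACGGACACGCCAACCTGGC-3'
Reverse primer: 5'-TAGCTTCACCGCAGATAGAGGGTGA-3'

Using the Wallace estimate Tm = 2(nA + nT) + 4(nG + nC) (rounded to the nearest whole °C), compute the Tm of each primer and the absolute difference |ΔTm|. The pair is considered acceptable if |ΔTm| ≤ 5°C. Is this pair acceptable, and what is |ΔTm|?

Forward: A=6 T=5 G=5 C=8 → Tm = 2·11 + 4·13 = 74°C.
Reverse: A=7 T=5 G=8 C=5 → Tm = 2·12 + 4·13 = 76°C.
|ΔTm| = |74 − 76| = 2°C, ≤ 5°C.

|ΔTm| = 2°C; the pair is acceptable.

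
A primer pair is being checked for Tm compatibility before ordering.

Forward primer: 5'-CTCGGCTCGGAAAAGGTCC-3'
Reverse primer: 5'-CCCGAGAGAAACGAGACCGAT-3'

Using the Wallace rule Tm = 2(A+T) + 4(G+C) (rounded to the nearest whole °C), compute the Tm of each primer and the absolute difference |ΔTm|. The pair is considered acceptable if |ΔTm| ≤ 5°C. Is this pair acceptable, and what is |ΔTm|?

Forward: A=4 T=3 G=6 C=6 → Tm = 2·7 + 4·12 = 62°C.
Reverse: A=8 T=1 G=6 C=6 → Tm = 2·9 + 4·12 = 66°C.
|ΔTm| = |62 − 66| = 4°C, ≤ 5°C.

|ΔTm| = 4°C; the pair is acceptable.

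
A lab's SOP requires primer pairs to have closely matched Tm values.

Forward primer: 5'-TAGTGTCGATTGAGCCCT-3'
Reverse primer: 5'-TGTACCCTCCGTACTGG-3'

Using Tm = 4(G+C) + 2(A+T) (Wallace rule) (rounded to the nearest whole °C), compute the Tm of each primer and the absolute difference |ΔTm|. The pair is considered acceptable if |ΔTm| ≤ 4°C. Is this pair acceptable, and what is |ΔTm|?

Forward: A=3 T=6 G=5 C=4 → Tm = 2·9 + 4·9 = 54°C.
Reverse: A=2 T=5 G=4 C=6 → Tm = 2·7 + 4·10 = 54°C.
|ΔTm| = |54 − 54| = 0°C, ≤ 4°C.

|ΔTm| = 0°C; the pair is acceptable.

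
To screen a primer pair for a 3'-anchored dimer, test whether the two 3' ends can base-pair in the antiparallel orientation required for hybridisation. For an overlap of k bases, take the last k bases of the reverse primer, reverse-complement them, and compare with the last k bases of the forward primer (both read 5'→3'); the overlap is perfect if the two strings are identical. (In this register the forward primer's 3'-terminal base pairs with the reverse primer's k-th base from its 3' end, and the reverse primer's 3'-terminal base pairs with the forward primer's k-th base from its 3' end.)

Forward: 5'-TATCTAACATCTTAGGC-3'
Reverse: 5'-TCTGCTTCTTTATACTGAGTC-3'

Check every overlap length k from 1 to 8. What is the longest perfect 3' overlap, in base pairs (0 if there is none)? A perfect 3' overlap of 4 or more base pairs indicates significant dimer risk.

Last 8 bases (5'→3') — forward …TCTTAGGC, reverse …ACTGAGTC.
Reverse complement of the reverse primer's last 8 bases: GACTCAGT; its first k bases are the reverse complement of the reverse primer's last k bases, so a perfect k-base overlap needs the forward primer's last k bases to equal them.
Comparing (forward last k vs required): k=1: C vs G ✗; k=2: GC vs GA ✗; k=3: GGC vs GAC ✗; k=4: AGGC vs GACT ✗; k=5: TAGGC vs GACTC ✗; k=6: TTAGGC vs GACTCA ✗; k=7: CTTAGGC vs GACTCAG ✗; k=8: TCTTAGGC vs GACTCAGT ✗.
No overlap length from 1 to 8 is perfect, so the longest perfect 3' overlap is 0.

Longest perfect overlap: 0 complementary base pairs; below the dimer-risk threshold (threshold 4).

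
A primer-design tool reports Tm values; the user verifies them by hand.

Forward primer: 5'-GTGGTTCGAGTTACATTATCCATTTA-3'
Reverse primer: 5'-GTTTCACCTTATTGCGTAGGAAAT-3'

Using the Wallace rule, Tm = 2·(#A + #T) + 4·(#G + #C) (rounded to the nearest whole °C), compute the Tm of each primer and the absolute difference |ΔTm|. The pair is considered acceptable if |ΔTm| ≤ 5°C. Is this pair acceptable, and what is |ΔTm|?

|ΔTm| = 4°C; the pair is acceptable.

Forward: A=6 T=11 G=5 C=4 → Tm = 2·17 + 4·9 = 70°C.
Reverse: A=6 T=9 G=5 C=4 → Tm = 2·15 + 4·9 = 66°C.
|ΔTm| = |70 − 66| = 4°C, ≤ 5°C.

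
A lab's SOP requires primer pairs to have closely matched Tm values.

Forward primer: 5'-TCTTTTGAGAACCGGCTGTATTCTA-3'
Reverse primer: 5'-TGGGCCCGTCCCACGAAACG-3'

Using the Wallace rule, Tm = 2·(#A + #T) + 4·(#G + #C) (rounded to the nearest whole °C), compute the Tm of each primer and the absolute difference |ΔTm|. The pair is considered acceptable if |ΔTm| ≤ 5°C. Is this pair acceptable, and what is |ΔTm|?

Forward: A=5 T=10 G=5 C=5 → Tm = 2·15 + 4·10 = 70°C.
Reverse: A=4 T=2 G=6 C=8 → Tm = 2·6 + 4·14 = 68°C.
|ΔTm| = |70 − 68| = 2°C, ≤ 5°C.

|ΔTm| = 2°C; the pair is acceptable.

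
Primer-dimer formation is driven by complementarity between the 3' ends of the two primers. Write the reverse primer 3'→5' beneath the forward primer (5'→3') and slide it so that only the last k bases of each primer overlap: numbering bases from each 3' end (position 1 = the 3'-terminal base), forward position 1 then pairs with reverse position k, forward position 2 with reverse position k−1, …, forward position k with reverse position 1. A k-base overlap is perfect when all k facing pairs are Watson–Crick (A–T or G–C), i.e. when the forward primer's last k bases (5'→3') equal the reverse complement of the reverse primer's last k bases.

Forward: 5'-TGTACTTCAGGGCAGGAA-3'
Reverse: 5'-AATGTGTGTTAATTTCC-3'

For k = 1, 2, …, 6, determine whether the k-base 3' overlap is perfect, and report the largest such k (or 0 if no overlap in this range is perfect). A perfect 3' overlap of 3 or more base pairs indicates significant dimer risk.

Longest perfect overlap: 4 complementary base pairs; significant dimer risk (threshold 3).

Last 6 bases (5'→3') — forward …CAGGAA, reverse …ATTTCC.
Reverse complement of the reverse primer's last 6 bases: GGAAAT; its first k bases are the reverse complement of the reverse primer's last k bases, so a perfect k-base overlap needs the forward primer's last k bases to equal them.
Comparing (forward last k vs required): k=1: A vs G ✗; k=2: AA vs GG ✗; k=3: GAA vs GGA ✗; k=4: GGAA vs GGAA ✓; k=5: AGGAA vs GGAAA ✗; k=6: CAGGAA vs GGAAAT ✗.
Only k = 4 is perfect, so the longest perfect 3' overlap is 4.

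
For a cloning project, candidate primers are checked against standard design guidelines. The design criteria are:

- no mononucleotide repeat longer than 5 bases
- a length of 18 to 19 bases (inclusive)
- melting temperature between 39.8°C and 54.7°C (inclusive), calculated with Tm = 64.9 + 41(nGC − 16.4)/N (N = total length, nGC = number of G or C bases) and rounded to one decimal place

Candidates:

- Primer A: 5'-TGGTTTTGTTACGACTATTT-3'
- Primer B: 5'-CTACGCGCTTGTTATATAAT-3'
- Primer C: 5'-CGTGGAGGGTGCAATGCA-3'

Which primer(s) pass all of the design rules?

Primer C only.

Primer A (20 nt, A=3 T=11 G=4 C=2): longest run = 4 ✓; length 20, outside 18–19 ✗; Tm = 64.9 + 41·(6 − 16.4)/20 = 43.6°C ✓ — fails.
Primer B (20 nt, A=5 T=8 G=3 C=4): longest run = 2 ✓; length 20, outside 18–19 ✗; Tm = 64.9 + 41·(7 − 16.4)/20 = 45.6°C ✓ — fails.
Primer C (18 nt, A=4 T=3 G=8 C=3): longest run = 3 ✓; length 18 ✓; Tm = 64.9 + 41·(11 − 16.4)/18 = 52.6°C ✓ — passes.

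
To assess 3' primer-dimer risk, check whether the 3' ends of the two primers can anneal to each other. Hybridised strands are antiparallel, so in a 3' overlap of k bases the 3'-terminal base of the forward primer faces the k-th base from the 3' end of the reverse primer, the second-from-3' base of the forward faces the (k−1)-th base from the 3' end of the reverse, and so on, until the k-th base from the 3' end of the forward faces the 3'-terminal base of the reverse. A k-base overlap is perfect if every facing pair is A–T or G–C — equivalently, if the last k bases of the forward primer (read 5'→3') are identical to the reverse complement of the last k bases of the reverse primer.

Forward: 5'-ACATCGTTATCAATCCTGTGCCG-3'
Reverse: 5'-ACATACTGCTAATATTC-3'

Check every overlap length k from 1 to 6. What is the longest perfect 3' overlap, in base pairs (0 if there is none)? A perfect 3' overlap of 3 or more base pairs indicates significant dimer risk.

Longest perfect overlap: 1 complementary base pair; below the dimer-risk threshold (threshold 3).

Last 6 bases (5'→3') — forward …GTGCCG, reverse …ATATTC.
Reverse complement of the reverse primer's last 6 bases: GAATAT; its first k bases are the reverse complement of the reverse primer's last k bases, so a perfect k-base overlap needs the forward primer's last k bases to equal them.
Comparing (forward last k vs required): k=1: G vs G ✓; k=2: CG vs GA ✗; k=3: CCG vs GAA ✗; k=4: GCCG vs GAAT ✗; k=5: TGCCG vs GAATA ✗; k=6: GTGCCG vs GAATAT ✗.
Only k = 1 is perfect, so the longest perfect 3' overlap is 1.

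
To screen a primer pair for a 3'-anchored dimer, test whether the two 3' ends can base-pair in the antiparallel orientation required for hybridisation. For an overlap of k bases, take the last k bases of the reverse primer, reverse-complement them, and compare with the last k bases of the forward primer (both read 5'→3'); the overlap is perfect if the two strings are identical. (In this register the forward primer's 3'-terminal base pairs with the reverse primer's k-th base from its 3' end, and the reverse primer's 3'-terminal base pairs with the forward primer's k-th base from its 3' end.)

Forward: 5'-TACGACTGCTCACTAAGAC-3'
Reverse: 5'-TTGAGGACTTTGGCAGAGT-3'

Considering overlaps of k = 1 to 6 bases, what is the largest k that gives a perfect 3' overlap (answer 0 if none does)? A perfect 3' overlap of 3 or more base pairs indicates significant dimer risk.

Longest perfect overlap: 2 complementary base pairs; below the dimer-risk threshold (threshold 3).

Last 6 bases (5'→3') — forward …TAAGAC, reverse …CAGAGT.
Reverse complement of the reverse primer's last 6 bases: ACTCTG; its first k bases are the reverse complement of the reverse primer's last k bases, so a perfect k-base overlap needs the forward primer's last k bases to equal them.
Comparing (forward last k vs required): k=1: C vs A ✗; k=2: AC vs AC ✓; k=3: GAC vs ACT ✗; k=4: AGAC vs ACTC ✗; k=5: AAGAC vs ACTCT ✗; k=6: TAAGAC vs ACTCTG ✗.
Only k = 2 is perfect, so the longest perfect 3' overlap is 2.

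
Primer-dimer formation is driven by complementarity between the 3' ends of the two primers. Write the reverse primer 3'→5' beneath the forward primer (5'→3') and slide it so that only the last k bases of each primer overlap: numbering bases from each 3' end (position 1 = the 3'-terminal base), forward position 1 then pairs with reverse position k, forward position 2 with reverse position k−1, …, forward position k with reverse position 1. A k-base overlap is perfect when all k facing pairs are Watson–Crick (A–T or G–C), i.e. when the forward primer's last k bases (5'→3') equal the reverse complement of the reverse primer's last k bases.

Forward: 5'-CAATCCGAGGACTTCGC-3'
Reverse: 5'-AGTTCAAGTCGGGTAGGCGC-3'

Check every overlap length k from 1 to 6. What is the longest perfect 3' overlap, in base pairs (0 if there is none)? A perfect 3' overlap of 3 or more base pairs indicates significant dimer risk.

Last 6 bases (5'→3') — forward …CTTCGC, reverse …AGGCGC.
Reverse complement of the reverse primer's last 6 bases: GCGCCT; its first k bases are the reverse complement of the reverse primer's last k bases, so a perfect k-base overlap needs the forward primer's last k bases to equal them.
Comparing (forward last k vs required): k=1: C vs G ✗; k=2: GC vs GC ✓; k=3: CGC vs GCG ✗; k=4: TCGC vs GCGC ✗; k=5: TTCGC vs GCGCC ✗; k=6: CTTCGC vs GCGCCT ✗.
Only k = 2 is perfect, so the longest perfect 3' overlap is 2.

Longest perfect overlap: 2 complementary base pairs; below the dimer-risk threshold (threshold 3).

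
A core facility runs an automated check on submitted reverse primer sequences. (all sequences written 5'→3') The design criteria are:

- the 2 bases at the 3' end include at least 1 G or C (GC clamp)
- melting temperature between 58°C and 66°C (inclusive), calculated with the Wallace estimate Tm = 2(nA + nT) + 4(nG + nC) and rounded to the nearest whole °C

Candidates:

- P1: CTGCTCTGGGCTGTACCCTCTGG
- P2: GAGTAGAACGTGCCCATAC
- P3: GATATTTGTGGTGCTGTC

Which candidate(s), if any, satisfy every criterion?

P2 only.

P1 (23 nt, A=1 T=7 G=7 C=8): 3' end GG has 2 G/C ✓; Tm = 2·8 + 4·15 = 76°C, outside 58–66°C ✗ — fails.
P2 (19 nt, A=6 T=3 G=5 C=5): 3' end AC has 1 G/C ✓; Tm = 2·9 + 4·10 = 58°C ✓ — passes.
P3 (18 nt, A=2 T=8 G=6 C=2): 3' end TC has 1 G/C ✓; Tm = 2·10 + 4·8 = 52°C, outside 58–66°C ✗ — fails.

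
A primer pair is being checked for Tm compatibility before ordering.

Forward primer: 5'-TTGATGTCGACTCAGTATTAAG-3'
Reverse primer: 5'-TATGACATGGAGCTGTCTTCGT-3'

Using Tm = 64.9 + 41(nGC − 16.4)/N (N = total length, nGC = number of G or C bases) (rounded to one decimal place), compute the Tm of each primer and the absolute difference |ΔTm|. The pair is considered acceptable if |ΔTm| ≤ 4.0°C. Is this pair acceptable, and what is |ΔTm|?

Forward: G+C = 8, N = 22 → Tm = 64.9 + 41·(8 − 16.4)/22 = 49.2°C.
Reverse: G+C = 10, N = 22 → Tm = 64.9 + 41·(10 − 16.4)/22 = 53.0°C.
|ΔTm| = |49.2 − 53.0| = 3.8°C, ≤ 4.0°C.

|ΔTm| = 3.8°C; the pair is acceptable.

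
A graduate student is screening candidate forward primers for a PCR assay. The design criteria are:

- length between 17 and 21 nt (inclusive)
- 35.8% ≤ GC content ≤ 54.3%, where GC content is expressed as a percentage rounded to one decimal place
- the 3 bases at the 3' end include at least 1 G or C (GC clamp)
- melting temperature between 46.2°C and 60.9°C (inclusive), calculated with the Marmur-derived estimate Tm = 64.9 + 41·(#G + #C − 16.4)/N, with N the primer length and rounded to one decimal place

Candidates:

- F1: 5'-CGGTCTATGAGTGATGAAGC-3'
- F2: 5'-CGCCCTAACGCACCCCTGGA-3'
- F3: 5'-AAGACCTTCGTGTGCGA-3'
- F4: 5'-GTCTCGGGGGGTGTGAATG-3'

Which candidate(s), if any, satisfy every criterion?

F1 (20 nt, A=5 T=5 G=7 C=3): length 20 ✓; GC 10/20 = 50.0% ✓; 3' end AGC has 2 G/C ✓; Tm = 64.9 + 41·(10 − 16.4)/20 = 51.8°C ✓ — passes.
F2 (20 nt, A=4 T=2 G=4 C=10): length 20 ✓; GC 14/20 = 70.0%, outside 35.8–54.3% ✗; 3' end GGA has 2 G/C ✓; Tm = 64.9 + 41·(14 − 16.4)/20 = 60.0°C ✓ — fails.
F3 (17 nt, A=4 T=4 G=5 C=4): length 17 ✓; GC 9/17 = 52.9% ✓; 3' end CGA has 2 G/C ✓; Tm = 64.9 + 41·(9 − 16.4)/17 = 47.1°C ✓ — passes.
F4 (19 nt, A=2 T=5 G=10 C=2): length 19 ✓; GC 12/19 = 63.2%, outside 35.8–54.3% ✗; 3' end ATG has 1 G/C ✓; Tm = 64.9 + 41·(12 − 16.4)/19 = 55.4°C ✓ — fails.

F1 and F3.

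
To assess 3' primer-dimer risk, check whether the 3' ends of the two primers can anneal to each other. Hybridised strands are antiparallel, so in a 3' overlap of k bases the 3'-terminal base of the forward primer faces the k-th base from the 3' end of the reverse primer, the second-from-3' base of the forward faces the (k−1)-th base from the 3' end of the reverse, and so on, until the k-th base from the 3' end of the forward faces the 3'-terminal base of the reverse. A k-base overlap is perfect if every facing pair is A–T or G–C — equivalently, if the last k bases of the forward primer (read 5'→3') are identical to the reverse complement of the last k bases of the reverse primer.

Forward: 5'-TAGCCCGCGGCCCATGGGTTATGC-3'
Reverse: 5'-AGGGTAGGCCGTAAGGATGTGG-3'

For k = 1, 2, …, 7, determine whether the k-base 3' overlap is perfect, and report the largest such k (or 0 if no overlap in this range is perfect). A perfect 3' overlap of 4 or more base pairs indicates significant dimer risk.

Longest perfect overlap: 1 complementary base pair; below the dimer-risk threshold (threshold 4).

Last 7 bases (5'→3') — forward …GTTATGC, reverse …GATGTGG.
Reverse complement of the reverse primer's last 7 bases: CCACATC; its first k bases are the reverse complement of the reverse primer's last k bases, so a perfect k-base overlap needs the forward primer's last k bases to equal them.
Comparing (forward last k vs required): k=1: C vs C ✓; k=2: GC vs CC ✗; k=3: TGC vs CCA ✗; k=4: ATGC vs CCAC ✗; k=5: TATGC vs CCACA ✗; k=6: TTATGC vs CCACAT ✗; k=7: GTTATGC vs CCACATC ✗.
Only k = 1 is perfect, so the longest perfect 3' overlap is 1.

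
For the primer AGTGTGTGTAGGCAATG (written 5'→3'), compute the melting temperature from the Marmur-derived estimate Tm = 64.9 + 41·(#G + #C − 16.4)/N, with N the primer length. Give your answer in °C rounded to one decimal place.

Base counts: A=4, T=5, G=7, C=1; G+C = 8, N = 17.
Tm = 64.9 + 41·(8 − 16.4)/17 = 64.9 + -344.40/17 = 44.6°C.

44.6°C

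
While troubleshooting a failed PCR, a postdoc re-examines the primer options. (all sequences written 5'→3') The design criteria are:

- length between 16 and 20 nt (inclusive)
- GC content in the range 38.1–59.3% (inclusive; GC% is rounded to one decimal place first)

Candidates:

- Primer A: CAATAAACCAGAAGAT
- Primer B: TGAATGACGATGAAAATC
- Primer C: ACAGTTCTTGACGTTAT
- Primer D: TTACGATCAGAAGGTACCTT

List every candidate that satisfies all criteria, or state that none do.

Primer D only.

Primer A (16 nt, A=9 T=2 G=2 C=3): length 16 ✓; GC 5/16 = 31.3%, outside 38.1–59.3% ✗ — fails.
Primer B (18 nt, A=8 T=4 G=4 C=2): length 18 ✓; GC 6/18 = 33.3%, outside 38.1–59.3% ✗ — fails.
Primer C (17 nt, A=4 T=7 G=3 C=3): length 17 ✓; GC 6/17 = 35.3%, outside 38.1–59.3% ✗ — fails.
Primer D (20 nt, A=6 T=6 G=4 C=4): length 20 ✓; GC 8/20 = 40.0% ✓ — passes.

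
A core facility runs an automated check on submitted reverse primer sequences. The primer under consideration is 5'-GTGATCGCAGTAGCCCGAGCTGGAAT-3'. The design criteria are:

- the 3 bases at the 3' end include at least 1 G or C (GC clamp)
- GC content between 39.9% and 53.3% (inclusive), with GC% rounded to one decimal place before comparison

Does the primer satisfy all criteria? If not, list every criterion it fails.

Base counts: A=6, T=5, G=9, C=6 (length 26).
GC clamp: 3' end AAT has 0 G/C, need ≥1 ✗
GC content: GC 15/26 = 57.7%, outside 39.9–53.3% ✗

Fails: GC clamp, GC content.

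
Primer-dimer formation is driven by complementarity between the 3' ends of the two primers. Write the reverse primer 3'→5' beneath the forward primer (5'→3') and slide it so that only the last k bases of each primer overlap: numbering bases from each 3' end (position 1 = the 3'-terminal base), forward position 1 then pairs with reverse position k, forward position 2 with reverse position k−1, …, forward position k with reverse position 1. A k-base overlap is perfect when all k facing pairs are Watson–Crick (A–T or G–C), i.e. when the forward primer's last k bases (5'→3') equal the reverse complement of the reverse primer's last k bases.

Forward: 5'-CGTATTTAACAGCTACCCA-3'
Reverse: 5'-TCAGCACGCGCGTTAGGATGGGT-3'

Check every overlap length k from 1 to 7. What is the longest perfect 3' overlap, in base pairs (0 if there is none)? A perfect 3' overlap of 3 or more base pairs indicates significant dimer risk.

Longest perfect overlap: 5 complementary base pairs; significant dimer risk (threshold 3).

Last 7 bases (5'→3') — forward …CTACCCA, reverse …GATGGGT.
Reverse complement of the reverse primer's last 7 bases: ACCCATC; its first k bases are the reverse complement of the reverse primer's last k bases, so a perfect k-base overlap needs the forward primer's last k bases to equal them.
Comparing (forward last k vs required): k=1: A vs A ✓; k=2: CA vs AC ✗; k=3: CCA vs ACC ✗; k=4: CCCA vs ACCC ✗; k=5: ACCCA vs ACCCA ✓; k=6: TACCCA vs ACCCAT ✗; k=7: CTACCCA vs ACCCATC ✗.
Perfect overlaps at k = 1, 5; the largest is 5.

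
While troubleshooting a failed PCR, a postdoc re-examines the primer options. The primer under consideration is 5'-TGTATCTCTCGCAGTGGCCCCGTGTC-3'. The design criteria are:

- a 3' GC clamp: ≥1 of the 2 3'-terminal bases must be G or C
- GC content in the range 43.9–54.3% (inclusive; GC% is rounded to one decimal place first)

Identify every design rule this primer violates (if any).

Base counts: A=2, T=8, G=7, C=9 (length 26).
GC clamp: 3' end TC has 1 G/C ✓
GC content: GC 16/26 = 61.5%, outside 43.9–54.3% ✗

Fails: GC content.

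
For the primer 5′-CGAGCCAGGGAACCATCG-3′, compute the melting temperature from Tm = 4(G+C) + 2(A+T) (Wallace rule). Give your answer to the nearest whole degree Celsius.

60°C

Base counts: A=5, T=1, G=6, C=6 (length 18).
Tm = 2·(5+1) + 4·(6+6) = 2·6 + 4·12 = 12 + 48 = 60°C.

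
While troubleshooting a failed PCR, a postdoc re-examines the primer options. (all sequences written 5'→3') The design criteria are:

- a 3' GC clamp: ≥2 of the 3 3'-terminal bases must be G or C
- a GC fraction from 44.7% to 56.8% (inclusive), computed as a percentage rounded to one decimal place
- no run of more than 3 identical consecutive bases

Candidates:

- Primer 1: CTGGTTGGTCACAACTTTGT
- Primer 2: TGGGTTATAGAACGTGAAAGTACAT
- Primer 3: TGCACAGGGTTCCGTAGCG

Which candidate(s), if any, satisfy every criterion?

None of the candidates satisfy all criteria.

Primer 1 (20 nt, A=3 T=8 G=5 C=4): 3' end TGT has 1 G/C, need ≥2 ✗; GC 9/20 = 45.0% ✓; longest run = 3 ✓ — fails.
Primer 2 (25 nt, A=9 T=7 G=7 C=2): 3' end CAT has 1 G/C, need ≥2 ✗; GC 9/25 = 36.0%, outside 44.7–56.8% ✗; longest run = 3 ✓ — fails.
Primer 3 (19 nt, A=3 T=4 G=7 C=5): 3' end GCG has 3 G/C ✓; GC 12/19 = 63.2%, outside 44.7–56.8% ✗; longest run = 3 ✓ — fails.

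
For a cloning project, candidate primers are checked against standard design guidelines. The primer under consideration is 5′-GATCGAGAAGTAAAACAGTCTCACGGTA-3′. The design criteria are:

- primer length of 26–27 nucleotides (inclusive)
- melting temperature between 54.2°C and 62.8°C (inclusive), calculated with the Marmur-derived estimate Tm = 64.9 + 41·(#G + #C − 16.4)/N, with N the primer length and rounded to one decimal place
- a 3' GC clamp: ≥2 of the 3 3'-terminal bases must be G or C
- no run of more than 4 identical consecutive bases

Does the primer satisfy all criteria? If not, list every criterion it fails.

Base counts: A=11, T=5, G=7, C=5 (length 28).
length: length 28, outside 26–27 ✗
Tm: Tm = 64.9 + 41·(12 − 16.4)/28 = 58.5°C ✓
GC clamp: 3' end GTA has 1 G/C, need ≥2 ✗
homopolymer run: longest run = 4 ✓

Fails: length, GC clamp.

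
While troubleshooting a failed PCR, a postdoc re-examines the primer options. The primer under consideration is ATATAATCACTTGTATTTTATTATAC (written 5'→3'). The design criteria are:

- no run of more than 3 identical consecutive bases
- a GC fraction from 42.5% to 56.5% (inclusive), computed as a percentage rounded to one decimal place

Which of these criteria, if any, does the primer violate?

Fails: homopolymer run, GC content.

Base counts: A=9, T=13, G=1, C=3 (length 26).
homopolymer run: longest run = 4, exceeds 3 ✗
GC content: GC 4/26 = 15.4%, outside 42.5–56.5% ✗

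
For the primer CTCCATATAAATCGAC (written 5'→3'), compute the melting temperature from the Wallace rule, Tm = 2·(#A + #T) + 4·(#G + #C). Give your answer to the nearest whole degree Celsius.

44°C

Base counts: A=6, T=4, G=1, C=5 (length 16).
Tm = 2·(6+4) + 4·(1+5) = 2·10 + 4·6 = 20 + 24 = 44°C.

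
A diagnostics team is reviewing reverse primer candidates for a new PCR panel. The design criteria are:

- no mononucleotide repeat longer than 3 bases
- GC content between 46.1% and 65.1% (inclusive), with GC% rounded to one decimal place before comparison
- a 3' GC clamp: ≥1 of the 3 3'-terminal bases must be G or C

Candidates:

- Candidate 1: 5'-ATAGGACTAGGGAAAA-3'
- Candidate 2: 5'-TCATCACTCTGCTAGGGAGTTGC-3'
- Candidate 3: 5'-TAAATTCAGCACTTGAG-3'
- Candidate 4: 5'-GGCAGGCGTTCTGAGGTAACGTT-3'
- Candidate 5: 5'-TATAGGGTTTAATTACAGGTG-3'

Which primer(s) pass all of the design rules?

Candidate 2 and Candidate 4.

Candidate 1 (16 nt, A=8 T=2 G=5 C=1): longest run = 4, exceeds 3 ✗; GC 6/16 = 37.5%, outside 46.1–65.1% ✗; 3' end AAA has 0 G/C, need ≥1 ✗ — fails.
Candidate 2 (23 nt, A=4 T=7 G=6 C=6): longest run = 3 ✓; GC 12/23 = 52.2% ✓; 3' end TGC has 2 G/C ✓ — passes.
Candidate 3 (17 nt, A=6 T=5 G=3 C=3): longest run = 3 ✓; GC 6/17 = 35.3%, outside 46.1–65.1% ✗; 3' end GAG has 2 G/C ✓ — fails.
Candidate 4 (23 nt, A=4 T=6 G=9 C=4): longest run = 2 ✓; GC 13/23 = 56.5% ✓; 3' end GTT has 1 G/C ✓ — passes.
Candidate 5 (21 nt, A=6 T=8 G=6 C=1): longest run = 3 ✓; GC 7/21 = 33.3%, outside 46.1–65.1% ✗; 3' end GTG has 2 G/C ✓ — fails.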